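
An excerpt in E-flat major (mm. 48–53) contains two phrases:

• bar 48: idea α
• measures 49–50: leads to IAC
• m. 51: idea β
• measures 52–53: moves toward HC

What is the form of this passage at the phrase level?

The second phrase closes with a half cadence, which is not stronger than the first phrase's imperfect authentic cadence; without a weak→strong cadential pair there is no antecedent–consequent relationship, so this is a phrase group rather than a period.

phrase group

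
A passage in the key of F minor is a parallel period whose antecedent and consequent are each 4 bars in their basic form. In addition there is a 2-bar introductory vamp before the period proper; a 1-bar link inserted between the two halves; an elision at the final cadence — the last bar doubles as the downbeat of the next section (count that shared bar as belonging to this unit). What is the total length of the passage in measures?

Basic parallel period: 4 + 4 = 8 bars.
8 (basic form) + 2 (introduction) + 1 (link) = 11.
The elision shares a bar with the next section but does not change this unit's count.

11 measures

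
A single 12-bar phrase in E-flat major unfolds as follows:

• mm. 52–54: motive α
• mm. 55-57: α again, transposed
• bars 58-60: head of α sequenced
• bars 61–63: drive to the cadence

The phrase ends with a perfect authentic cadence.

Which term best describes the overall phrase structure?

sentence

Basic idea (measures 52-54) + its repetition (mm. 55-57) form the presentation; fragmentation and cadence (bars 58–63) form the continuation — the 12-bar whole is a sentence.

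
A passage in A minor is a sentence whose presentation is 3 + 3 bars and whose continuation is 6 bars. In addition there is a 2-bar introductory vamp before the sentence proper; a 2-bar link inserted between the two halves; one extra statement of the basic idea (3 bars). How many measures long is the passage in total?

19 measures

Basic sentence: 3 + 3 + 6 = 12 bars.
12 (basic form) + 2 (introduction) + 2 (link) + 3 (extra statement) = 19.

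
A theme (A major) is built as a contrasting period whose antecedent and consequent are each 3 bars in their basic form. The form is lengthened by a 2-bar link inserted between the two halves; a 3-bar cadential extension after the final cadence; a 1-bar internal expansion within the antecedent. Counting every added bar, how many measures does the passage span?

Basic contrasting period: 3 + 3 = 6 bars.
6 (basic form) + 2 (link) + 3 (cadential extension) + 1 (internal expansion) = 12.

12 measures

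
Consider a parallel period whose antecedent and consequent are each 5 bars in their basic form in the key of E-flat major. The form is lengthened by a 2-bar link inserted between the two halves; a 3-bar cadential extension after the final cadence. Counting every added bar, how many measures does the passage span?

15 measures

Basic parallel period: 5 + 5 = 10 bars.
10 (basic form) + 2 (link) + 3 (cadential extension) = 15.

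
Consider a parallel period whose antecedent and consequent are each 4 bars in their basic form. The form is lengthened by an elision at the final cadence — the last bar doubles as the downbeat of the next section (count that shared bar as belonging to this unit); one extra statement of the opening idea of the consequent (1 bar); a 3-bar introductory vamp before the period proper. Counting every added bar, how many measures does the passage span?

Basic parallel period: 4 + 4 = 8 bars.
8 (basic form) + 1 (extra statement) + 3 (introduction) = 12.
The elision shares a bar with the next section but does not change this unit's count.

12 measures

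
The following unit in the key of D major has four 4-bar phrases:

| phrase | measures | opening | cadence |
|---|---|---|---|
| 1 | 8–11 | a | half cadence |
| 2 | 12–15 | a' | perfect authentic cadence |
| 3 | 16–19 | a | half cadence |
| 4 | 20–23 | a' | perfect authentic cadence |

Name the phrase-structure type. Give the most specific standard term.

repeated period

The cadence pattern HC–PAC–HC–PAC is weak–strong twice, and phrases 3–4 restate phrases 1–2: a period heard twice, not a double period (which would end weakly at phrase 2).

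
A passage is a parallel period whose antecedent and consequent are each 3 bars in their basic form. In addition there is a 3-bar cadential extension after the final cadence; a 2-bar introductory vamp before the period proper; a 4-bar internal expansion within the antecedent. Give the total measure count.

15 measures

Basic parallel period: 3 + 3 = 6 bars.
6 (basic form) + 3 (cadential extension) + 2 (introduction) + 4 (internal expansion) = 15.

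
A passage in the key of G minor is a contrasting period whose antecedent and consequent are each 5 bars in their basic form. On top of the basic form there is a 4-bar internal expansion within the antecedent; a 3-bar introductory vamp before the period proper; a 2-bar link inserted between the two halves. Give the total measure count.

Basic contrasting period: 5 + 5 = 10 bars.
10 (basic form) + 4 (internal expansion) + 3 (introduction) + 2 (link) = 19.

19 measures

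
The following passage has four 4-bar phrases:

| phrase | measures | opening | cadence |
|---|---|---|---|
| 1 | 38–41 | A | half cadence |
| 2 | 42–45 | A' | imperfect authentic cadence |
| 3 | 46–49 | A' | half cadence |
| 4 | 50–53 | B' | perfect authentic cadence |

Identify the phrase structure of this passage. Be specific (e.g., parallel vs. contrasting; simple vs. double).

parallel double period

Four phrases in two halves: the first half (mm. 38–45) ends with an imperfect authentic cadence, the second (measures 46–53) with a perfect authentic cadence — a large antecedent–consequent pair, i.e. a double period.
Phrase 3 begins with the same material as phrase 1, making it parallel.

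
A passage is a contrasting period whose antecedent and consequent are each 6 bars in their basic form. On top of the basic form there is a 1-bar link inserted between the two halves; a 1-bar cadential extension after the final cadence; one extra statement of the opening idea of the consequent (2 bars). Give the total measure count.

16 measures

Basic contrasting period: 6 + 6 = 12 bars.
12 (basic form) + 1 (link) + 1 (cadential extension) + 2 (extra statement) = 16.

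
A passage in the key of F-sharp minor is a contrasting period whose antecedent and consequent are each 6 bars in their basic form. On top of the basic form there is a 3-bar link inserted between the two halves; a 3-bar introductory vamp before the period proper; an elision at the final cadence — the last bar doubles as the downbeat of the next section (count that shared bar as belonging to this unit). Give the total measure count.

Basic contrasting period: 6 + 6 = 12 bars.
12 (basic form) + 3 (link) + 3 (introduction) = 18.
The elision shares a bar with the next section but does not change this unit's count.

18 measures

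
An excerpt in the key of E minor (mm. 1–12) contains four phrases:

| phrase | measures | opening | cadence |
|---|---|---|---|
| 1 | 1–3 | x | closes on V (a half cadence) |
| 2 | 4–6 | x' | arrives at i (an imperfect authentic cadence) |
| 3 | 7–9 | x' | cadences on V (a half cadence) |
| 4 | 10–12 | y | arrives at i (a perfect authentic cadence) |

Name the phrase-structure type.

Four phrases in two halves: the first half (bars 1–6) ends with an imperfect authentic cadence, the second (mm. 7-12) with a perfect authentic cadence — a large antecedent–consequent pair, i.e. a double period.
Phrase 3 begins with the same material as phrase 1, making it parallel.

parallel double period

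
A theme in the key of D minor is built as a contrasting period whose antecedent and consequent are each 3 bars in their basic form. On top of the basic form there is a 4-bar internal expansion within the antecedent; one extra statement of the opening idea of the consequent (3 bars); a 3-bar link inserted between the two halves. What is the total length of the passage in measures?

Basic contrasting period: 3 + 3 = 6 bars.
6 (basic form) + 4 (internal expansion) + 3 (extra statement) + 3 (link) = 16.

16 measures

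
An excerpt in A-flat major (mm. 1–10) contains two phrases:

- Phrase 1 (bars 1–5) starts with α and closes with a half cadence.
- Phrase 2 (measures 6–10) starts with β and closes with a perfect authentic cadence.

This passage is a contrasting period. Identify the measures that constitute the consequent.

The antecedent is the phrase ending with the weaker cadence (half cadence, phrase 1) and the consequent the one ending more conclusively (perfect authentic cadence, phrase 2); the consequent is measures 6–10.

measures 6–10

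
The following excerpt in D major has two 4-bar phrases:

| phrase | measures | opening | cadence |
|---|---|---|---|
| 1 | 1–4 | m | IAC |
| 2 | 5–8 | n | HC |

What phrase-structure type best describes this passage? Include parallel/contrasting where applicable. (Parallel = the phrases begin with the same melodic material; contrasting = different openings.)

phrase group

The second phrase closes with a half cadence, which is not stronger than the first phrase's imperfect authentic cadence; without a weak→strong cadential pair there is no antecedent–consequent relationship, so this is a phrase group rather than a period.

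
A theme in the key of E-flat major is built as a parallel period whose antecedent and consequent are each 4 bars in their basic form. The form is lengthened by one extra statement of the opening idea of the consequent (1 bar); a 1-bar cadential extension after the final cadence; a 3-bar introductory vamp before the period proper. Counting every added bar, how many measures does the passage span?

Basic parallel period: 4 + 4 = 8 bars.
8 (basic form) + 1 (extra statement) + 1 (cadential extension) + 3 (introduction) = 13.

13 measures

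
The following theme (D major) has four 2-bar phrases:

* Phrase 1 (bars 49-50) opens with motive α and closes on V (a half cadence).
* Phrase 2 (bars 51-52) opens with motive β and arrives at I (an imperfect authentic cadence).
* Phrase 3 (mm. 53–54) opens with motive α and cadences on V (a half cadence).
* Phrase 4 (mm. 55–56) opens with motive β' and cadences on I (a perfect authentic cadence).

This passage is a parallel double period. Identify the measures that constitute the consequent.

measures 53–56

In a double period the four phrases pair into a large antecedent (phrases 1–2, ending imperfect authentic cadence) and a large consequent (phrases 3–4, ending perfect authentic cadence). The consequent spans mm. 53-56.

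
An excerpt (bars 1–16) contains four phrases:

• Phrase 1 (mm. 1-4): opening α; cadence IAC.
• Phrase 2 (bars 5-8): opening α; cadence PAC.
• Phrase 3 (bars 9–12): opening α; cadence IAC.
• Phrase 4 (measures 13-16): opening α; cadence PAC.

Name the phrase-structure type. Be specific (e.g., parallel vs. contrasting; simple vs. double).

repeated period

The cadence pattern IAC–PAC–IAC–PAC is weak–strong twice, and phrases 3–4 restate phrases 1–2: a period heard twice, not a double period (which would end weakly at phrase 2).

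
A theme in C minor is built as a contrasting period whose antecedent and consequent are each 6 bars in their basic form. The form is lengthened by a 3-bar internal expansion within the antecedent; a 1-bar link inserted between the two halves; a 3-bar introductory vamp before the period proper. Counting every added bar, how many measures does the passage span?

Basic contrasting period: 6 + 6 = 12 bars.
12 (basic form) + 3 (internal expansion) + 1 (link) + 3 (introduction) = 19.

19 measures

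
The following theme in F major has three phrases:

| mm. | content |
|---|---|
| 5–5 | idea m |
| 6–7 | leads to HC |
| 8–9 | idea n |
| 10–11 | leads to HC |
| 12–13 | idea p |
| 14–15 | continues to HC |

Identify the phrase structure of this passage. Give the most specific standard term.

phrase group

The final phrase closes with a half cadence, which is not stronger than the preceding half cadence; the 3 phrases lack an overall antecedent–consequent design and so form a phrase group.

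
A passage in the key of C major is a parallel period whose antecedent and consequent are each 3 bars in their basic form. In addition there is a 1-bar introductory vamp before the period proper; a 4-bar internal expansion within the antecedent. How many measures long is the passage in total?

Basic parallel period: 3 + 3 = 6 bars.
6 (basic form) + 1 (introduction) + 4 (internal expansion) = 11.

11 measures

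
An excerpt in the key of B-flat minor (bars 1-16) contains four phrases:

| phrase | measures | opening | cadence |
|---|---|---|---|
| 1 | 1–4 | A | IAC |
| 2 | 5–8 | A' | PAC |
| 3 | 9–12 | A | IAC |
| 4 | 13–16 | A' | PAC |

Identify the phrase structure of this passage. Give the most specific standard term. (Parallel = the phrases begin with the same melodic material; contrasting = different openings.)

repeated period

The cadence pattern IAC–PAC–IAC–PAC is weak–strong twice, and phrases 3–4 restate phrases 1–2: a period heard twice, not a double period (which would end weakly at phrase 2).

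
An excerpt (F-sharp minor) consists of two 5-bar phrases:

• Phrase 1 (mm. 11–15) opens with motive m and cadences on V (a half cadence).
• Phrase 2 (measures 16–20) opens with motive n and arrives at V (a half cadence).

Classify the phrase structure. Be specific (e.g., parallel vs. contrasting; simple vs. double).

The second phrase closes with a half cadence, which is not stronger than the first phrase's half cadence; without a weak→strong cadential pair there is no antecedent–consequent relationship, so this is a phrase group rather than a period.

phrase group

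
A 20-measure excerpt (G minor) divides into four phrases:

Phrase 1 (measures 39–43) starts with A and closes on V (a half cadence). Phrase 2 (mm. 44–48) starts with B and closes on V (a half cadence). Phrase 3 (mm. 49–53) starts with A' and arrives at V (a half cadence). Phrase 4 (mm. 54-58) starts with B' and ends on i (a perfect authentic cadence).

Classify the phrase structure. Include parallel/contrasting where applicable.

Four phrases in two halves: the first half (mm. 39–48) ends with a half cadence, the second (bars 49-58) with a perfect authentic cadence — a large antecedent–consequent pair, i.e. a double period.
Phrase 3 begins with the same material as phrase 1, making it parallel.

parallel double period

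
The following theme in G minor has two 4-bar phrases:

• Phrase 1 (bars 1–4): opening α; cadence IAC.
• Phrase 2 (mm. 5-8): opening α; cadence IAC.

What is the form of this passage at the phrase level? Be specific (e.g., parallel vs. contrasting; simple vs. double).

Both phrases have the same opening (α) and the same cadence (imperfect authentic cadence): the second is a restatement, not a consequent, so this is a repeated phrase rather than a period.

repeated phrase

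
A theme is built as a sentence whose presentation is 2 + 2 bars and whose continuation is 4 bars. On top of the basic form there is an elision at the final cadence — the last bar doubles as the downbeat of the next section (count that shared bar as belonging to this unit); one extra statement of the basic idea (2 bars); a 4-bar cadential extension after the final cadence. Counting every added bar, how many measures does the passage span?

Basic sentence: 2 + 2 + 4 = 8 bars.
8 (basic form) + 2 (extra statement) + 4 (cadential extension) = 14.
The elision shares a bar with the next section but does not change this unit's count.

14 measures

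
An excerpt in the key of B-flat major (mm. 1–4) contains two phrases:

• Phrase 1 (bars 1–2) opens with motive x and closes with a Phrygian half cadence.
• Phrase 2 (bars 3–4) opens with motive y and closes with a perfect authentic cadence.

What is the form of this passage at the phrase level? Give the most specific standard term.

Phrase 1 ends with a Phrygian half cadence (weaker) and phrase 2 with a perfect authentic cadence (stronger): antecedent + consequent = a period.
The two phrases open with different material (x / y), so the period is contrasting.

contrasting period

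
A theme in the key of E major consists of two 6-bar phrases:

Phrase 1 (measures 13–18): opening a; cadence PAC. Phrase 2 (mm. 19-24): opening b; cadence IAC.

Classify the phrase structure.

phrase group

The second phrase closes with an imperfect authentic cadence, which is not stronger than the first phrase's perfect authentic cadence; without a weak→strong cadential pair there is no antecedent–consequent relationship, so this is a phrase group rather than a period.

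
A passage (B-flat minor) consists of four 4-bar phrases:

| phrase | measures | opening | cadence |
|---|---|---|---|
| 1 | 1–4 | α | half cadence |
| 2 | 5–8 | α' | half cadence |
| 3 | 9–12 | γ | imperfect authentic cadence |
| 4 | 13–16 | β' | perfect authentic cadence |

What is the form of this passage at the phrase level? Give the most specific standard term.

contrasting double period

Four phrases in two halves: the first half (mm. 1-8) ends with a half cadence, the second (mm. 9–16) with a perfect authentic cadence — a large antecedent–consequent pair, i.e. a double period.
Phrase 3 begins with different material from phrase 1, making it contrasting.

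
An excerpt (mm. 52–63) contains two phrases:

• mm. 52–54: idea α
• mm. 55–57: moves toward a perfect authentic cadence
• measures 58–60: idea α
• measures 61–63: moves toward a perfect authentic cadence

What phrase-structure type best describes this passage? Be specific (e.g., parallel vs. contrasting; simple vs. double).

Both phrases have the same opening (α) and the same cadence (perfect authentic cadence): the second is a restatement, not a consequent, so this is a repeated phrase rather than a period.

repeated phrase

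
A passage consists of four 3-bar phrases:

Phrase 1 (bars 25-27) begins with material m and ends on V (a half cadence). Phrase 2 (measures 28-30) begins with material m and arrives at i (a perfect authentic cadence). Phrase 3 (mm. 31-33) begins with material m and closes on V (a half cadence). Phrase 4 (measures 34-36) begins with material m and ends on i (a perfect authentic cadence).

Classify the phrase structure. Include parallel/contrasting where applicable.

repeated period

The cadence pattern HC–PAC–HC–PAC is weak–strong twice, and phrases 3–4 restate phrases 1–2: a period heard twice, not a double period (which would end weakly at phrase 2).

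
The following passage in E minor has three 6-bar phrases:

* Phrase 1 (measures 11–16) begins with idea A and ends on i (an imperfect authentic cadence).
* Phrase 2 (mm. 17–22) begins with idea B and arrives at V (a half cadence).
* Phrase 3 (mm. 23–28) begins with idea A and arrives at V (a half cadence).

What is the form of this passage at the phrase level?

The final phrase closes with a half cadence, which is not stronger than the preceding half cadence; the 3 phrases lack an overall antecedent–consequent design and so form a phrase group.

phrase group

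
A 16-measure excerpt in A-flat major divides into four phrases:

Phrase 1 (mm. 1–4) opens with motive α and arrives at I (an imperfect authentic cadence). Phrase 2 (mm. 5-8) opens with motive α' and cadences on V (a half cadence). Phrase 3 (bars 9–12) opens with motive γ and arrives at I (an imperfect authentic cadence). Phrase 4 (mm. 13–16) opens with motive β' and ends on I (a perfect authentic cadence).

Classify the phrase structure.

contrasting double period

Four phrases in two halves: the first half (mm. 1-8) ends with a half cadence, the second (bars 9-16) with a perfect authentic cadence — a large antecedent–consequent pair, i.e. a double period.
Phrase 3 begins with different material from phrase 1, making it contrasting.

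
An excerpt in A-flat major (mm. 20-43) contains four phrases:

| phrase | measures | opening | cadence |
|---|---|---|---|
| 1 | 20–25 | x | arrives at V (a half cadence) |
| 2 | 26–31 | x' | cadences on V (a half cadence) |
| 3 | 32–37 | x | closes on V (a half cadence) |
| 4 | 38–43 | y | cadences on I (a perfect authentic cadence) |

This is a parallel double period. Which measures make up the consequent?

measures 32–43

In a double period the first pair of phrases (ending half cadence) is the large antecedent and the second pair (ending perfect authentic cadence) is the large consequent; the consequent is measures 32–43.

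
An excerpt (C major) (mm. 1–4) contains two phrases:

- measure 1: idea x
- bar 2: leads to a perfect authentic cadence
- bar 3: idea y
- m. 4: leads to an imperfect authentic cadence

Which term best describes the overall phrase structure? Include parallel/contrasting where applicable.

The second phrase closes with an imperfect authentic cadence, which is not stronger than the first phrase's perfect authentic cadence; without a weak→strong cadential pair there is no antecedent–consequent relationship, so this is a phrase group rather than a period.

phrase group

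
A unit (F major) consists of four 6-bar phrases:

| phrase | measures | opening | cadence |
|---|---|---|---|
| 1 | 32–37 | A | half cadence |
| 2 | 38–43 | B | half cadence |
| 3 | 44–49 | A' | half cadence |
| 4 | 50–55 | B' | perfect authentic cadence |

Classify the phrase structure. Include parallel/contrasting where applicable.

Four phrases in two halves: the first half (mm. 32–43) ends with a half cadence, the second (mm. 44–55) with a perfect authentic cadence — a large antecedent–consequent pair, i.e. a double period.
Phrase 3 begins with the same material as phrase 1, making it parallel.

parallel double period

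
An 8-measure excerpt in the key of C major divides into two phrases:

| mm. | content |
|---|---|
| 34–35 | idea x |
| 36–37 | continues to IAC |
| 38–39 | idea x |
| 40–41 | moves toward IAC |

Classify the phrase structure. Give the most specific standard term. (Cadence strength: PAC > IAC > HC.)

Both phrases have the same opening (x) and the same cadence (imperfect authentic cadence): the second is a restatement, not a consequent, so this is a repeated phrase rather than a period.

repeated phrase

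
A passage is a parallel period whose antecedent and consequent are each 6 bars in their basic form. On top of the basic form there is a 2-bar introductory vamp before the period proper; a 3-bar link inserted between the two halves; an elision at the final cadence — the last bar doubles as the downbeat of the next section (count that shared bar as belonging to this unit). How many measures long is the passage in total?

17 measures

Basic parallel period: 6 + 6 = 12 bars.
12 (basic form) + 2 (introduction) + 3 (link) = 17.
The elision shares a bar with the next section but does not change this unit's count.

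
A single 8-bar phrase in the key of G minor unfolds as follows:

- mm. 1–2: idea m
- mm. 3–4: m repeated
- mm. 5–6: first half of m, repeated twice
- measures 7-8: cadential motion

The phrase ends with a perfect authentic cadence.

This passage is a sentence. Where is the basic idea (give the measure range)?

measures 1–2

The presentation of a sentence is the basic idea (measures 1-2) plus its repetition (mm. 3-4); the basic idea is therefore measures 1–2.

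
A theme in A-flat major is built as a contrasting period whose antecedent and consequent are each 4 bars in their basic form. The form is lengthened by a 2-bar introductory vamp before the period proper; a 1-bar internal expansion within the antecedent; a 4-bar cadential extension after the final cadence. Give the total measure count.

15 measures

Basic contrasting period: 4 + 4 = 8 bars.
8 (basic form) + 2 (introduction) + 1 (internal expansion) + 4 (cadential extension) = 15.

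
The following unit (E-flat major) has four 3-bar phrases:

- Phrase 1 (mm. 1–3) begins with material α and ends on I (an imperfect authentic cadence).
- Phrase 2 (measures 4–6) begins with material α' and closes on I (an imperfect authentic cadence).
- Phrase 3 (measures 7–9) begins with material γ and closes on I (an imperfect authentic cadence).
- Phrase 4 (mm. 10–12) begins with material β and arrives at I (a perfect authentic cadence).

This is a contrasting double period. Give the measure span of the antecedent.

In a double period the first pair of phrases (ending imperfect authentic cadence) is the large antecedent and the second pair (ending perfect authentic cadence) is the large consequent; the antecedent is measures 1–6.

measures 1–6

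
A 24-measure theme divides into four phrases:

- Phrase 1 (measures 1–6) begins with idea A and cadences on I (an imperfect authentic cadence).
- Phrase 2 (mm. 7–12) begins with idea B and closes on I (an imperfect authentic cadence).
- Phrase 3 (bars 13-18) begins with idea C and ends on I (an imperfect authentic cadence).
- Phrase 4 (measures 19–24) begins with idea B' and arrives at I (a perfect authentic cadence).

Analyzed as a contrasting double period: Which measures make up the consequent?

measures 13–24

In a double period the four phrases pair into a large antecedent (phrases 1–2, ending imperfect authentic cadence) and a large consequent (phrases 3–4, ending perfect authentic cadence). The consequent spans bars 13-24.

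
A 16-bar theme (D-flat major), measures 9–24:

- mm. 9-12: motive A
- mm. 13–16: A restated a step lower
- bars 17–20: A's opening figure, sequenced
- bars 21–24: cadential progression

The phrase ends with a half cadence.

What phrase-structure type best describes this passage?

Basic idea (mm. 9–12) + its repetition (mm. 13-16) form the presentation; fragmentation and cadence (mm. 17–24) form the continuation — the 16-bar whole is a sentence.

sentence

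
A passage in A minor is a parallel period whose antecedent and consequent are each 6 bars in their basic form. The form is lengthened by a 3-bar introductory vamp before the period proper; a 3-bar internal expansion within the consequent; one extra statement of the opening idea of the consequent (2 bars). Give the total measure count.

Basic parallel period: 6 + 6 = 12 bars.
12 (basic form) + 3 (introduction) + 3 (internal expansion) + 2 (extra statement) = 20.

20 measures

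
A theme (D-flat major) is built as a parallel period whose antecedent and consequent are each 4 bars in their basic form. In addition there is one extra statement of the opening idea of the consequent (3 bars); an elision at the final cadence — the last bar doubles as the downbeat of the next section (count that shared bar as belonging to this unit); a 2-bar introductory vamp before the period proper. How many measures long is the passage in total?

13 measures

Basic parallel period: 4 + 4 = 8 bars.
8 (basic form) + 3 (extra statement) + 2 (introduction) = 13.
The elision shares a bar with the next section but does not change this unit's count.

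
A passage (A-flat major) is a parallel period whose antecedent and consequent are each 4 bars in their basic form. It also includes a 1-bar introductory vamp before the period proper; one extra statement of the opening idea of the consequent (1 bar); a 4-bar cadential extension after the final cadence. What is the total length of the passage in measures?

Basic parallel period: 4 + 4 = 8 bars.
8 (basic form) + 1 (introduction) + 1 (extra statement) + 4 (cadential extension) = 14.

14 measures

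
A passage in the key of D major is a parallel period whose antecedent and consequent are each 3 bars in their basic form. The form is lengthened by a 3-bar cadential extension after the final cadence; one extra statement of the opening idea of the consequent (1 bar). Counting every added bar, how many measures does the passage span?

Basic parallel period: 3 + 3 = 6 bars.
6 (basic form) + 3 (cadential extension) + 1 (extra statement) = 10.

10 measures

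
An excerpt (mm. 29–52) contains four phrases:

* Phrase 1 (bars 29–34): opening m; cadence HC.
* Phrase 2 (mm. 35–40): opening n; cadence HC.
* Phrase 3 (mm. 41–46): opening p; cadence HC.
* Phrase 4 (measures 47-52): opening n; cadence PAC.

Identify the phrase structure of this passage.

Four phrases in two halves: the first half (mm. 29–40) ends with a half cadence, the second (mm. 41–52) with a perfect authentic cadence — a large antecedent–consequent pair, i.e. a double period.
Phrase 3 begins with different material from phrase 1, making it contrasting.

contrasting double period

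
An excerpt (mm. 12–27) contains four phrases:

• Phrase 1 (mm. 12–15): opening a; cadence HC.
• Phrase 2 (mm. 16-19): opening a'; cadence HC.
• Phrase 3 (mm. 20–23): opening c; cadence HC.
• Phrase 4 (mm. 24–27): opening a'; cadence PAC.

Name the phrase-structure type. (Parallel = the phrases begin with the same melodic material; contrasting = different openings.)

contrasting double period

Four phrases in two halves: the first half (measures 12–19) ends with a half cadence, the second (measures 20–27) with a perfect authentic cadence — a large antecedent–consequent pair, i.e. a double period.
Phrase 3 begins with different material from phrase 1, making it contrasting.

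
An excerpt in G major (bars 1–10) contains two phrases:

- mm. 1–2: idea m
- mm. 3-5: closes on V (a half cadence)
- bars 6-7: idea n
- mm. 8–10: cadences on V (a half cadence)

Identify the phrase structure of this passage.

phrase group

The second phrase closes with a half cadence, which is not stronger than the first phrase's half cadence; without a weak→strong cadential pair there is no antecedent–consequent relationship, so this is a phrase group rather than a period.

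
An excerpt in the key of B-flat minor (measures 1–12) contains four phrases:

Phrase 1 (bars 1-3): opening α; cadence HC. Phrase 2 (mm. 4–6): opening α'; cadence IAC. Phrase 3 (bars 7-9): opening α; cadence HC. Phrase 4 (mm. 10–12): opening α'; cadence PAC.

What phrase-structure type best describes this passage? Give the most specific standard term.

parallel double period

Four phrases in two halves: the first half (mm. 1-6) ends with an imperfect authentic cadence, the second (mm. 7–12) with a perfect authentic cadence — a large antecedent–consequent pair, i.e. a double period.
Phrase 3 begins with the same material as phrase 1, making it parallel.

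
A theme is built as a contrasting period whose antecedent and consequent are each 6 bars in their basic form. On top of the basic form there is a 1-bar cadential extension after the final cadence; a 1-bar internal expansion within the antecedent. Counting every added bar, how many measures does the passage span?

Basic contrasting period: 6 + 6 = 12 bars.
12 (basic form) + 1 (cadential extension) + 1 (internal expansion) = 14.

14 measures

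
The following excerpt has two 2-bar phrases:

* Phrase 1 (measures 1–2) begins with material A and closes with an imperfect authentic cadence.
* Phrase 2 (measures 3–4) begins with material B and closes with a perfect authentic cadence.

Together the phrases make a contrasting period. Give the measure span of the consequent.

measures 3–4

The phrase ending with the weaker cadence (imperfect authentic cadence) is the antecedent; the one ending more conclusively (perfect authentic cadence) is the consequent. The consequent is measures 3–4.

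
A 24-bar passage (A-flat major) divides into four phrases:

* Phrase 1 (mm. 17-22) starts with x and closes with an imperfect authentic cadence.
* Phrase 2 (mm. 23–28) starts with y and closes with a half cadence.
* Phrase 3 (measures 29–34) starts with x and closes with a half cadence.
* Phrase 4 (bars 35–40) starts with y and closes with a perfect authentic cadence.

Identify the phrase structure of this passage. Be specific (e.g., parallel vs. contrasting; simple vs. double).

parallel double period

Four phrases in two halves: the first half (bars 17-28) ends with a half cadence, the second (bars 29–40) with a perfect authentic cadence — a large antecedent–consequent pair, i.e. a double period.
Phrase 3 begins with the same material as phrase 1, making it parallel.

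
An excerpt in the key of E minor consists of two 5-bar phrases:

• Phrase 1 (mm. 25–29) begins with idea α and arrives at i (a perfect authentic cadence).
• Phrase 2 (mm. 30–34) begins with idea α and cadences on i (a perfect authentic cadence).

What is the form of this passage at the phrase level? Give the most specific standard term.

Both phrases have the same opening (α) and the same cadence (perfect authentic cadence): the second is a restatement, not a consequent, so this is a repeated phrase rather than a period.

repeated phrase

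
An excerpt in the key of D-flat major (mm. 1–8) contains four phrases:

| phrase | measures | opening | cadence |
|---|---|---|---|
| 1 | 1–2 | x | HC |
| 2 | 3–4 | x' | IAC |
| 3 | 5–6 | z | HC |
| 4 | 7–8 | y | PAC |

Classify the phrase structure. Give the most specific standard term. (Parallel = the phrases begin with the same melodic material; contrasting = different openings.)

contrasting double period

Four phrases in two halves: the first half (mm. 1–4) ends with an imperfect authentic cadence, the second (mm. 5-8) with a perfect authentic cadence — a large antecedent–consequent pair, i.e. a double period.
Phrase 3 begins with different material from phrase 1, making it contrasting.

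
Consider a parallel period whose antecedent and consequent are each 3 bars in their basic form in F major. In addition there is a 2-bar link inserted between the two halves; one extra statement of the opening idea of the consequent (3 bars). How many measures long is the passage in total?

11 measures

Basic parallel period: 3 + 3 = 6 bars.
6 (basic form) + 2 (link) + 3 (extra statement) = 11.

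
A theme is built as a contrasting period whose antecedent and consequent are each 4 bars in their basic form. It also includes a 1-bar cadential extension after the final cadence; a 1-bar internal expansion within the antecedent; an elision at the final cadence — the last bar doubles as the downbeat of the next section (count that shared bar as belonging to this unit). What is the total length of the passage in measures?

Basic contrasting period: 4 + 4 = 8 bars.
8 (basic form) + 1 (cadential extension) + 1 (internal expansion) = 10.
The elision shares a bar with the next section but does not change this unit's count.

10 measures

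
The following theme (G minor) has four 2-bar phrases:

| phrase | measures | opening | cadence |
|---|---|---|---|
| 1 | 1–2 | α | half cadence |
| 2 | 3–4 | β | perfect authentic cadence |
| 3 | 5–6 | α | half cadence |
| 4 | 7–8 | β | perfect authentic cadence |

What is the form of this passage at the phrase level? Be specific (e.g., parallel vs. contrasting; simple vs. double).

repeated period

The cadence pattern HC–PAC–HC–PAC is weak–strong twice, and phrases 3–4 restate phrases 1–2: a period heard twice, not a double period (which would end weakly at phrase 2).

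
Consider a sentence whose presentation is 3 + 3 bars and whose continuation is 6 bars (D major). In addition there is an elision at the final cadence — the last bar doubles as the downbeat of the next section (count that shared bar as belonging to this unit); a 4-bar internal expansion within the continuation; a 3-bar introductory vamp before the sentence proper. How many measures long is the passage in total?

Basic sentence: 3 + 3 + 6 = 12 bars.
12 (basic form) + 4 (internal expansion) + 3 (introduction) = 19.
The elision shares a bar with the next section but does not change this unit's count.

19 measures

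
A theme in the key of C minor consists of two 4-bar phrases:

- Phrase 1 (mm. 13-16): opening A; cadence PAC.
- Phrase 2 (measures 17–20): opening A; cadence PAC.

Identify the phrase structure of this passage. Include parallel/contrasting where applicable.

repeated phrase

Both phrases have the same opening (A) and the same cadence (perfect authentic cadence): the second is a restatement, not a consequent, so this is a repeated phrase rather than a period.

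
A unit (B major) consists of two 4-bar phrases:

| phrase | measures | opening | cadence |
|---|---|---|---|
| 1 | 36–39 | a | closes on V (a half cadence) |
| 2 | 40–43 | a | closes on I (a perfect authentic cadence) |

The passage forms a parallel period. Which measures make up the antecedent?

The antecedent is the phrase ending with the weaker cadence (half cadence, phrase 1) and the consequent the one ending more conclusively (perfect authentic cadence, phrase 2); the antecedent is mm. 36–39.

measures 36–39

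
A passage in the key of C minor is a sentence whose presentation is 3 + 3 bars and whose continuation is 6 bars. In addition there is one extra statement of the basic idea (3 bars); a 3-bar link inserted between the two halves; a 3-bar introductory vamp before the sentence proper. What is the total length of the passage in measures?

Basic sentence: 3 + 3 + 6 = 12 bars.
12 (basic form) + 3 (extra statement) + 3 (link) + 3 (introduction) = 21.

21 measures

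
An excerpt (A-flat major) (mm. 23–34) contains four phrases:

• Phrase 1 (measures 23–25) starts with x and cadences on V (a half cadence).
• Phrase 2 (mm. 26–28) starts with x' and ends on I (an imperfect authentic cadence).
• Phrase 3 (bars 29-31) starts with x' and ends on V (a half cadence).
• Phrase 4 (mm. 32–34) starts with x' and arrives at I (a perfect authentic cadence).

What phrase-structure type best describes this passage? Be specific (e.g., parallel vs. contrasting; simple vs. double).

Four phrases in two halves: the first half (bars 23-28) ends with an imperfect authentic cadence, the second (mm. 29–34) with a perfect authentic cadence — a large antecedent–consequent pair, i.e. a double period.
Phrase 3 begins with the same material as phrase 1, making it parallel.

parallel double period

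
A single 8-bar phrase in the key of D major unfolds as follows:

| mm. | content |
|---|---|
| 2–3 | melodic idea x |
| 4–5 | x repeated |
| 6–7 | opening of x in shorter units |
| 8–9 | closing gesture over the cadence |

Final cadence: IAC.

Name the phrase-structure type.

Basic idea (bars 2–3) + its repetition (measures 4-5) form the presentation; fragmentation and cadence (mm. 6-9) form the continuation — the 8-bar whole is a sentence.

sentence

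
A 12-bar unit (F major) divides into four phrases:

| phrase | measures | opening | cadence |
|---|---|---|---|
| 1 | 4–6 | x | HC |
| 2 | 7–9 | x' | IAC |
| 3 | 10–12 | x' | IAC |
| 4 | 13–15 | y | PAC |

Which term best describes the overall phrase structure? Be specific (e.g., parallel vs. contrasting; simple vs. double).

Four phrases in two halves: the first half (mm. 4–9) ends with an imperfect authentic cadence, the second (mm. 10–15) with a perfect authentic cadence — a large antecedent–consequent pair, i.e. a double period.
Phrase 3 begins with the same material as phrase 1, making it parallel.

parallel double period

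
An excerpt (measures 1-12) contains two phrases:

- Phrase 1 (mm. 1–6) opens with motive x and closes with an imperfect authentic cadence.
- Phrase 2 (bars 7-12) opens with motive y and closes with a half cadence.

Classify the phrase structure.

The second phrase closes with a half cadence, which is not stronger than the first phrase's imperfect authentic cadence; without a weak→strong cadential pair there is no antecedent–consequent relationship, so this is a phrase group rather than a period.

phrase group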